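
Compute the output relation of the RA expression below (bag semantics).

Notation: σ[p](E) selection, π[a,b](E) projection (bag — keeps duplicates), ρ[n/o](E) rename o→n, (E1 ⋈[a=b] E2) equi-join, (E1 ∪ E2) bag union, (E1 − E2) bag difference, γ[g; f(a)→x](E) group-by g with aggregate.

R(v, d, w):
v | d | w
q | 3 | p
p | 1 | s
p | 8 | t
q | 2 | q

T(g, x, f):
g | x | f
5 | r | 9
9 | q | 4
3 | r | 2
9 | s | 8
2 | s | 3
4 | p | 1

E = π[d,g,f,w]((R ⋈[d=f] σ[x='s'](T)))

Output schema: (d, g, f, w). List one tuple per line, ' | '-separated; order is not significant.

Row counts bottom-up:
  R → 4
  T → 6
  σ[x='s'](T) → 2
  (R ⋈[d=f] σ[x='s'](T)) → 2
  π[d,g,f,w]((R ⋈[d=f] σ[x='s'](T))) → 2

== RESULT ==
d | g | f | w
3 | 2 | 3 | p
8 | 9 | 8 | t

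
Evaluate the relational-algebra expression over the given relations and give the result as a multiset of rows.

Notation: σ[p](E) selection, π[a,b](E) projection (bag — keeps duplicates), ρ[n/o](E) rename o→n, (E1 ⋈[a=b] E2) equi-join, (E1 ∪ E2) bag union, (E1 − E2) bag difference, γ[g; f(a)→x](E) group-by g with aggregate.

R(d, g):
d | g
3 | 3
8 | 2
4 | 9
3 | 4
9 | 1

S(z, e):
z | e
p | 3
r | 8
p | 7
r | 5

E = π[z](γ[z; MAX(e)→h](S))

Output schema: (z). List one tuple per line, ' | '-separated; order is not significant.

Row counts bottom-up:
  S → 4
  γ[z; MAX(e)→h](S) → 2
  π[z](γ[z; MAX(e)→h](S)) → 2

== RESULT ==
z
p
r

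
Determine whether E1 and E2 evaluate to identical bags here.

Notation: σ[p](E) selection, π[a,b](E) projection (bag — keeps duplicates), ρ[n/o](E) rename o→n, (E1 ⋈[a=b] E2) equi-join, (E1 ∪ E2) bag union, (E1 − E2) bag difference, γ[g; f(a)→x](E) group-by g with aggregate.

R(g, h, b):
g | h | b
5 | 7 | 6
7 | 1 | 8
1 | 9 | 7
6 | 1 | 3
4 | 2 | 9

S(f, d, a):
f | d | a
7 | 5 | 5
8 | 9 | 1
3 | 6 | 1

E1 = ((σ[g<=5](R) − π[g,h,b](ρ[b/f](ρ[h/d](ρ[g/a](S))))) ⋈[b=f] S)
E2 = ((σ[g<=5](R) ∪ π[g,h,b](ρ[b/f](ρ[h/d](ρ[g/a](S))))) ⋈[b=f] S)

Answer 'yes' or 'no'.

E1 row counts bottom-up:
  R → 5
  σ[g<=5](R) → 3
  S → 3
  ρ[g/a](S) → 3
  ρ[h/d](ρ[g/a](S)) → 3
  ρ[b/f](ρ[h/d](ρ[g/a](S))) → 3
  π[g,h,b](ρ[b/f](ρ[h/d](ρ[g/a](S)))) → 3
  (σ[g<=5](R) − π[g,h,b](ρ[b/f](ρ[h/d](ρ[g/a](S))))) → 3
  S → 3
  ((σ[g<=5](R) − π[g,h,b](ρ[b/f](ρ[h/d](ρ[g/a](S))))) ⋈[b=f] S) → 1
E2 row counts bottom-up:
  R → 5
  σ[g<=5](R) → 3
  S → 3
  ρ[g/a](S) → 3
  ρ[h/d](ρ[g/a](S)) → 3
  ρ[b/f](ρ[h/d](ρ[g/a](S))) → 3
  π[g,h,b](ρ[b/f](ρ[h/d](ρ[g/a](S)))) → 3
  (σ[g<=5](R) ∪ π[g,h,b](ρ[b/f](ρ[h/d](ρ[g/a](S))))) → 6
  S → 3
  ((σ[g<=5](R) ∪ π[g,h,b](ρ[b/f](ρ[h/d](ρ[g/a](S))))) ⋈[b=f] S) → 4

E1 result:
g | h | b | f | d | a
1 | 9 | 7 | 7 | 5 | 5
E2 result:
g | h | b | f | d | a
1 | 6 | 3 | 3 | 6 | 1
1 | 9 | 7 | 7 | 5 | 5
1 | 9 | 8 | 8 | 9 | 1
5 | 5 | 7 | 7 | 5 | 5
Witness: (1, 9, 8, 8, 9, 1) appears 0× in E1 but 1× in E2.

no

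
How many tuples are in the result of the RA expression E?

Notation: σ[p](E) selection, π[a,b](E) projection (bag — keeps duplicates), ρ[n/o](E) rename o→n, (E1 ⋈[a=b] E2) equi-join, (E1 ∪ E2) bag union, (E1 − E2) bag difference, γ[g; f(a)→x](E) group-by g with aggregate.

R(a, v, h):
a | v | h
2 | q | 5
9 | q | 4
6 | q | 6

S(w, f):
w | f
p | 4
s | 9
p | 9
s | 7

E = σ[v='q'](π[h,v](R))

Per-node cardinality:
  R → 3
  π[h,v](R) → 3
  σ[v='q'](π[h,v](R)) → 3

|E| = 3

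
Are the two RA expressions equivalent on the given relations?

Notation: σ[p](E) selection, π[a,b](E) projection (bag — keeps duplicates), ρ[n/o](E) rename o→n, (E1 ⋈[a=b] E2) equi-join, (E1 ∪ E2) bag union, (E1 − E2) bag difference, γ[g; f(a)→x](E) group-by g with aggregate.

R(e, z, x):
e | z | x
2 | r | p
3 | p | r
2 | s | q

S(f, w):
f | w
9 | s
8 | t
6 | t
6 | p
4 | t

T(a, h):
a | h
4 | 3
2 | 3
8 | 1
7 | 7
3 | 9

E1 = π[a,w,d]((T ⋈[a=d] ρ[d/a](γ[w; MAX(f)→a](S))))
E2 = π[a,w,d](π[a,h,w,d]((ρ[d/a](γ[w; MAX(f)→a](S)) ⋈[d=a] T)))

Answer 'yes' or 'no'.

E1 subexpression sizes:
  T → 5
  S → 5
  γ[w; MAX(f)→a](S) → 3
  ρ[d/a](γ[w; MAX(f)→a](S)) → 3
  (T ⋈[a=d] ρ[d/a](γ[w; MAX(f)→a](S))) → 1
  π[a,w,d]((T ⋈[a=d] ρ[d/a](γ[w; MAX(f)→a](S)))) → 1
E2 subexpression sizes:
  S → 5
  γ[w; MAX(f)→a](S) → 3
  ρ[d/a](γ[w; MAX(f)→a](S)) → 3
  T → 5
  (ρ[d/a](γ[w; MAX(f)→a](S)) ⋈[d=a] T) → 1
  π[a,h,w,d]((ρ[d/a](γ[w; MAX(f)→a](S)) ⋈[d=a] T)) → 1
  π[a,w,d](π[a,h,w,d]((ρ[d/a](γ[w; MAX(f)→a](S)) ⋈[d=a] T))) → 1

E1 and E2 produce the same multiset:
a | w | d
8 | t | 8

yes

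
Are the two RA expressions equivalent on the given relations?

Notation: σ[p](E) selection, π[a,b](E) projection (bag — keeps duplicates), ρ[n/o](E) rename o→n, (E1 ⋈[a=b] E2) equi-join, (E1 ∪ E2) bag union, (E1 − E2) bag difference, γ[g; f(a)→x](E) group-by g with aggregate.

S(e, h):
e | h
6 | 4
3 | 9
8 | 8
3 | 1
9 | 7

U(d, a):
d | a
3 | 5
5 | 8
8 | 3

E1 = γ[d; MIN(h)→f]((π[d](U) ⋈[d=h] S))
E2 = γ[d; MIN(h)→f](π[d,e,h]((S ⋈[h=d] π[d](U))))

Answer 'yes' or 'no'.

E1 row counts bottom-up:
  U → 3
  π[d](U) → 3
  S → 5
  (π[d](U) ⋈[d=h] S) → 1
  γ[d; MIN(h)→f]((π[d](U) ⋈[d=h] S)) → 1
E2 row counts bottom-up:
  S → 5
  U → 3
  π[d](U) → 3
  (S ⋈[h=d] π[d](U)) → 1
  π[d,e,h]((S ⋈[h=d] π[d](U))) → 1
  γ[d; MIN(h)→f](π[d,e,h]((S ⋈[h=d] π[d](U)))) → 1

E1 and E2 produce the same multiset:
d | f
8 | 8

yes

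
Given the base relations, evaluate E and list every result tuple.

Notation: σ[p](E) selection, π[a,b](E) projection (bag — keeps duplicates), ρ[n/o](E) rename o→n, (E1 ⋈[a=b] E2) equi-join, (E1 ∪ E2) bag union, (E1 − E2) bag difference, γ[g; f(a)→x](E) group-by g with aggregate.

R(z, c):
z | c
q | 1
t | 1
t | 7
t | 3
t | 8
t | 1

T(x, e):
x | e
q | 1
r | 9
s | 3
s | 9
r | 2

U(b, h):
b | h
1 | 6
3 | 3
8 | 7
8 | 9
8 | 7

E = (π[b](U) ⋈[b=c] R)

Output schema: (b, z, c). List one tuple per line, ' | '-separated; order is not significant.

Stepwise |·|:
  U → 5
  π[b](U) → 5
  R → 6
  (π[b](U) ⋈[b=c] R) → 7

== RESULT ==
b | z | c
1 | q | 1
1 | t | 1
1 | t | 1
3 | t | 3
8 | t | 8
8 | t | 8
8 | t | 8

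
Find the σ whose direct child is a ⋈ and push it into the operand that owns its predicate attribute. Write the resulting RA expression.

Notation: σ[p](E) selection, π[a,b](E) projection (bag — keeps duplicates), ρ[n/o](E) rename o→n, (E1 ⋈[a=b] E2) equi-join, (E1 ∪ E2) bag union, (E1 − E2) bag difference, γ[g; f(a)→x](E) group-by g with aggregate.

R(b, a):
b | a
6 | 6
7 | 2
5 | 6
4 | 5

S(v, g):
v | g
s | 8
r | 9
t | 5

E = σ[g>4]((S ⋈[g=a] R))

σ filters on g, owned by the left side.
E' = (σ[g>4](S) ⋈[g=a] R)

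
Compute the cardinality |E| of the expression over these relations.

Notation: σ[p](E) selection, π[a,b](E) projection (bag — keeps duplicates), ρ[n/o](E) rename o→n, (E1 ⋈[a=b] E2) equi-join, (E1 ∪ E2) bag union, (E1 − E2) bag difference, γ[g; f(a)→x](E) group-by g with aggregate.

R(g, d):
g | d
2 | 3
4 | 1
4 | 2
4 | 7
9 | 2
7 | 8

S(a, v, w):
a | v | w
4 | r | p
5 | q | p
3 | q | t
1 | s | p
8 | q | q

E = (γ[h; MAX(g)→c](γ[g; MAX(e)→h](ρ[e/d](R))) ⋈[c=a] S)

Subexpression sizes:
  R → 6
  ρ[e/d](R) → 6
  γ[g; MAX(e)→h](ρ[e/d](R)) → 4
  γ[h; MAX(g)→c](γ[g; MAX(e)→h](ρ[e/d](R))) → 4
  S → 5
  (γ[h; MAX(g)→c](γ[g; MAX(e)→h](ρ[e/d](R))) ⋈[c=a] S) → 1

|E| = 1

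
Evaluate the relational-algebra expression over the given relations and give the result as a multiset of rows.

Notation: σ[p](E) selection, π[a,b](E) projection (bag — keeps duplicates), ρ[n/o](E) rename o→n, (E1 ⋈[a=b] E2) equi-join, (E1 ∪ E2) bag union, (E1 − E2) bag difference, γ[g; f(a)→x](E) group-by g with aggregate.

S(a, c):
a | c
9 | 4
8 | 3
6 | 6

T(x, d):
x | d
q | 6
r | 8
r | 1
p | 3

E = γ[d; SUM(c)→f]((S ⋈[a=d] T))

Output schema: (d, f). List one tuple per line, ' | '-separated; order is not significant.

Per-node cardinality:
  S → 3
  T → 4
  (S ⋈[a=d] T) → 2
  γ[d; SUM(c)→f]((S ⋈[a=d] T)) → 2

== RESULT ==
d | f
6 | 6
8 | 3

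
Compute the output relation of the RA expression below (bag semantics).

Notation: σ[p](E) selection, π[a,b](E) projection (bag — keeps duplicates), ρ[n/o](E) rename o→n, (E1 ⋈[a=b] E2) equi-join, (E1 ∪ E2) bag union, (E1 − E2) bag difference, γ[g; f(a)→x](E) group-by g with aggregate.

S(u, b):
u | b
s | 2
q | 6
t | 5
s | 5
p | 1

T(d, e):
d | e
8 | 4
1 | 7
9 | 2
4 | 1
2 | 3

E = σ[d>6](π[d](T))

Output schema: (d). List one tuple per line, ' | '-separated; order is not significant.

Subexpression sizes:
  T → 5
  π[d](T) → 5
  σ[d>6](π[d](T)) → 2

== RESULT ==
d
8
9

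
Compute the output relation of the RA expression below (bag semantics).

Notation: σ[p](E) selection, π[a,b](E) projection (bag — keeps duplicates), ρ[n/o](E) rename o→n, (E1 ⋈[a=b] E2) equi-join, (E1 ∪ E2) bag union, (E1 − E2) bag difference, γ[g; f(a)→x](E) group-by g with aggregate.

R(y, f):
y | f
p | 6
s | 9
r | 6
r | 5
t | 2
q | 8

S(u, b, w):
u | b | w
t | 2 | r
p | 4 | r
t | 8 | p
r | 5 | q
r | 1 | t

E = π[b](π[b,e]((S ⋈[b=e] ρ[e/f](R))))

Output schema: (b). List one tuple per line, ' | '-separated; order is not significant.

Subexpression sizes:
  S → 5
  R → 6
  ρ[e/f](R) → 6
  (S ⋈[b=e] ρ[e/f](R)) → 3
  π[b,e]((S ⋈[b=e] ρ[e/f](R))) → 3
  π[b](π[b,e]((S ⋈[b=e] ρ[e/f](R)))) → 3

== RESULT ==
b
2
5
8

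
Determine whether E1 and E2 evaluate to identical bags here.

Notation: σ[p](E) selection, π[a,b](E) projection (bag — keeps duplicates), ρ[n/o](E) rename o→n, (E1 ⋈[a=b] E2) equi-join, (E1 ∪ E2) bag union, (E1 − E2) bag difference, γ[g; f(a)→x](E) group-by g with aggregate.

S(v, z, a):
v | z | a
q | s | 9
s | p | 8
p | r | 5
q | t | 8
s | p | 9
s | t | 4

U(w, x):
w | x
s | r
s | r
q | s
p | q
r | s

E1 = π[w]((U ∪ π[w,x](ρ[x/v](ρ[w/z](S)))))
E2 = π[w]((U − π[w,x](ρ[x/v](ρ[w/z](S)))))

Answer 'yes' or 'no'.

E1 per-node cardinality:
  U → 5
  S → 6
  ρ[w/z](S) → 6
  ρ[x/v](ρ[w/z](S)) → 6
  π[w,x](ρ[x/v](ρ[w/z](S))) → 6
  (U ∪ π[w,x](ρ[x/v](ρ[w/z](S)))) → 11
  π[w]((U ∪ π[w,x](ρ[x/v](ρ[w/z](S))))) → 11
E2 per-node cardinality:
  U → 5
  S → 6
  ρ[w/z](S) → 6
  ρ[x/v](ρ[w/z](S)) → 6
  π[w,x](ρ[x/v](ρ[w/z](S))) → 6
  (U − π[w,x](ρ[x/v](ρ[w/z](S)))) → 5
  π[w]((U − π[w,x](ρ[x/v](ρ[w/z](S))))) → 5

E1 result:
w
p
p
p
q
r
r
s
s
s
t
t
E2 result:
w
p
q
r
s
s
Witness: ('s',) appears 3× in E1 but 2× in E2.

no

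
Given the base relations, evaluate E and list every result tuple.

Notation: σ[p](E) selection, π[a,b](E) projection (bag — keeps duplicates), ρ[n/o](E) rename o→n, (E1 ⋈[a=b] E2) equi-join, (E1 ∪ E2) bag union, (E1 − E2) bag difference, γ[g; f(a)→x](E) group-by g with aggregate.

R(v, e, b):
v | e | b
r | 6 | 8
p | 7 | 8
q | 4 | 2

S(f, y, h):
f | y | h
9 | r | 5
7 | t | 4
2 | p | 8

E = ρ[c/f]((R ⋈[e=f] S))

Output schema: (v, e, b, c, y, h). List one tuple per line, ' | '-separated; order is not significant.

Stepwise |·|:
  R → 3
  S → 3
  (R ⋈[e=f] S) → 1
  ρ[c/f]((R ⋈[e=f] S)) → 1

== RESULT ==
v | e | b | c | y | h
p | 7 | 8 | 7 | t | 4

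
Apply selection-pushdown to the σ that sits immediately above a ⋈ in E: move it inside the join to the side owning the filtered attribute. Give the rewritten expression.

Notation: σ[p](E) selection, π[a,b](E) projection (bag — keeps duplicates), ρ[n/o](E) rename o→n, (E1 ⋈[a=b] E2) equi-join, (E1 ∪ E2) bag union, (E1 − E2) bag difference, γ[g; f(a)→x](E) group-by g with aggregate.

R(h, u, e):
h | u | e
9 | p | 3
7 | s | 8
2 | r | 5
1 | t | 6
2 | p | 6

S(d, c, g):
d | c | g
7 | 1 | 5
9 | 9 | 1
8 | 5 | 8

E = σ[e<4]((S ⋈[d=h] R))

σ filters on e, owned by the right side.
E' = (S ⋈[d=h] σ[e<4](R))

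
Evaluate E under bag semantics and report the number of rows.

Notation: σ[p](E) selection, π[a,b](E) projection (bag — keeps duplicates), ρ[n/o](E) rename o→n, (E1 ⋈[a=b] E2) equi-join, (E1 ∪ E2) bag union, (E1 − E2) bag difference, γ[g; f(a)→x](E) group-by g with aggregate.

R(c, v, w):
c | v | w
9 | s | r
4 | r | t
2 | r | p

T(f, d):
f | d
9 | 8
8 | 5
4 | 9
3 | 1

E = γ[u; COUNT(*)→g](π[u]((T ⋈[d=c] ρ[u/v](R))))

Subexpression sizes:
  T → 4
  R → 3
  ρ[u/v](R) → 3
  (T ⋈[d=c] ρ[u/v](R)) → 1
  π[u]((T ⋈[d=c] ρ[u/v](R))) → 1
  γ[u; COUNT(*)→g](π[u]((T ⋈[d=c] ρ[u/v](R)))) → 1

|E| = 1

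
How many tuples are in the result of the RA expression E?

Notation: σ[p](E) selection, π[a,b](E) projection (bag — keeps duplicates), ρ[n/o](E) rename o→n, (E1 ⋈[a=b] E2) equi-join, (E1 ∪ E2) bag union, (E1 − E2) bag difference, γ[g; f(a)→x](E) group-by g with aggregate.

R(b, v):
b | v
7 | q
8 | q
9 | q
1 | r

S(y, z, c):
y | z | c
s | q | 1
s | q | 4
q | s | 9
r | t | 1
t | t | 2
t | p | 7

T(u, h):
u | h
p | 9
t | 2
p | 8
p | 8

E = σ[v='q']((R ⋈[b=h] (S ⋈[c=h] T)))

Per-node cardinality:
  R → 4
  S → 6
  T → 4
  (S ⋈[c=h] T) → 2
  (R ⋈[b=h] (S ⋈[c=h] T)) → 1
  σ[v='q']((R ⋈[b=h] (S ⋈[c=h] T))) → 1

|E| = 1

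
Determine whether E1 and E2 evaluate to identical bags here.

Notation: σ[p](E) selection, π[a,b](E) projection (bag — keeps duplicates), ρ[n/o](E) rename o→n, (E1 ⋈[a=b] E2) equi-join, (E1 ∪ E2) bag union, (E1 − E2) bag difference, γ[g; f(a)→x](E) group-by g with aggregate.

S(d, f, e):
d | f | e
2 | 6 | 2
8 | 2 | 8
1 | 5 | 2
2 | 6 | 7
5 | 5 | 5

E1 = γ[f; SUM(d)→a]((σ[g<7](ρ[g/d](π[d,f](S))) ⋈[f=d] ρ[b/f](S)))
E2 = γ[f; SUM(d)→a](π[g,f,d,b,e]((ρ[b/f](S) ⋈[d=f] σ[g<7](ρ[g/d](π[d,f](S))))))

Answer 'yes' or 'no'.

E1 row counts bottom-up:
  S → 5
  π[d,f](S) → 5
  ρ[g/d](π[d,f](S)) → 5
  σ[g<7](ρ[g/d](π[d,f](S))) → 4
  S → 5
  ρ[b/f](S) → 5
  (σ[g<7](ρ[g/d](π[d,f](S))) ⋈[f=d] ρ[b/f](S)) → 2
  γ[f; SUM(d)→a]((σ[g<7](ρ[g/d](π[d,f](S))) ⋈[f=d] ρ[b/f](S))) → 1
E2 row counts bottom-up:
  S → 5
  ρ[b/f](S) → 5
  S → 5
  π[d,f](S) → 5
  ρ[g/d](π[d,f](S)) → 5
  σ[g<7](ρ[g/d](π[d,f](S))) → 4
  (ρ[b/f](S) ⋈[d=f] σ[g<7](ρ[g/d](π[d,f](S)))) → 2
  π[g,f,d,b,e]((ρ[b/f](S) ⋈[d=f] σ[g<7](ρ[g/d](π[d,f](S))))) → 2
  γ[f; SUM(d)→a](π[g,f,d,b,e]((ρ[b/f](S) ⋈[d=f] σ[g<7](ρ[g/d](π[d,f](S)))))) → 1

E1 and E2 produce the same multiset:
f | a
5 | 10

yes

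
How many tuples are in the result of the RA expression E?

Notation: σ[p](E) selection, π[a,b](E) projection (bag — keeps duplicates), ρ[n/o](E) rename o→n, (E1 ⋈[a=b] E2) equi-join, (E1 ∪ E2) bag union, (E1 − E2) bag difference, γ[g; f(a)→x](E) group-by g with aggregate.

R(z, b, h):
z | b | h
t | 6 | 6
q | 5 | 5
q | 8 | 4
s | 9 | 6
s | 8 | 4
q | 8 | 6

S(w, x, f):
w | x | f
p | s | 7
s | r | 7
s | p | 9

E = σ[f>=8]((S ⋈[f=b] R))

Row counts bottom-up:
  S → 3
  R → 6
  (S ⋈[f=b] R) → 1
  σ[f>=8]((S ⋈[f=b] R)) → 1

|E| = 1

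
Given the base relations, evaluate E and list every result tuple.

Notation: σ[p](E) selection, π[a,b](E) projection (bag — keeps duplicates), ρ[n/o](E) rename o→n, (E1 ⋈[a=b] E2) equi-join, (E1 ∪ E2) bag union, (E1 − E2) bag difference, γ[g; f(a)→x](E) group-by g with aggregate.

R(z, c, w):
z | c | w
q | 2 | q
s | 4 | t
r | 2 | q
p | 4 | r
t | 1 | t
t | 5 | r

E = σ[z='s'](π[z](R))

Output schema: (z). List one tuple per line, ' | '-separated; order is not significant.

Row counts bottom-up:
  R → 6
  π[z](R) → 6
  σ[z='s'](π[z](R)) → 1

== RESULT ==
z
s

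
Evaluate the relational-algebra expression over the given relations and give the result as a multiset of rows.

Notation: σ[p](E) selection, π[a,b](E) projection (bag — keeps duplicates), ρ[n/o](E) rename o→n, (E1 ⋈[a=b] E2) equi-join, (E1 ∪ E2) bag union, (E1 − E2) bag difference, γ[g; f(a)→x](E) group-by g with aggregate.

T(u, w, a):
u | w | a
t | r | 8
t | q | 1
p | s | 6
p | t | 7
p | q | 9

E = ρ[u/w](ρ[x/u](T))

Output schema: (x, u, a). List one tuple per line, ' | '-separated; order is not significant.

Stepwise |·|:
  T → 5
  ρ[x/u](T) → 5
  ρ[u/w](ρ[x/u](T)) → 5

== RESULT ==
x | u | a
p | q | 9
p | s | 6
p | t | 7
t | q | 1
t | r | 8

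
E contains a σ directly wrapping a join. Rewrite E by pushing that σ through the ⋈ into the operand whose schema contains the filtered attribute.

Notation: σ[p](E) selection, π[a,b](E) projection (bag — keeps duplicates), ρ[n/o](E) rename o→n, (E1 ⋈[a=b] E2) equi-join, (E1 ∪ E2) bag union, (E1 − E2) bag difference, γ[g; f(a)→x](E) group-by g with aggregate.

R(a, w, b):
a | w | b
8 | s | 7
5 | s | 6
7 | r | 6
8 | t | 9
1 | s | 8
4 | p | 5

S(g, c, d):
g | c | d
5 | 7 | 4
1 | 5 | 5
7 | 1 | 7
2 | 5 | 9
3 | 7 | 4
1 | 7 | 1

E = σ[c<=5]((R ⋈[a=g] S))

σ filters on c, owned by the right side.
E' = (R ⋈[a=g] σ[c<=5](S))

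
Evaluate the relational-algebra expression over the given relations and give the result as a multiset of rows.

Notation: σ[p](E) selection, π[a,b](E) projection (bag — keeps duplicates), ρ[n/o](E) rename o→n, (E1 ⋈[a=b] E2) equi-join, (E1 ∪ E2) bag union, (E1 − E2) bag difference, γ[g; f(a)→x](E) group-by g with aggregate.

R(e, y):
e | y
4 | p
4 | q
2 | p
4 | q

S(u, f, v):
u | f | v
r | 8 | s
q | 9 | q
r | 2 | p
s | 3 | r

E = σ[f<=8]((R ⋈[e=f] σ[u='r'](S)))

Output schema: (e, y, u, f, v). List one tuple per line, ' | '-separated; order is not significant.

Per-node cardinality:
  R → 4
  S → 4
  σ[u='r'](S) → 2
  (R ⋈[e=f] σ[u='r'](S)) → 1
  σ[f<=8]((R ⋈[e=f] σ[u='r'](S))) → 1

== RESULT ==
e | y | u | f | v
2 | p | r | 2 | p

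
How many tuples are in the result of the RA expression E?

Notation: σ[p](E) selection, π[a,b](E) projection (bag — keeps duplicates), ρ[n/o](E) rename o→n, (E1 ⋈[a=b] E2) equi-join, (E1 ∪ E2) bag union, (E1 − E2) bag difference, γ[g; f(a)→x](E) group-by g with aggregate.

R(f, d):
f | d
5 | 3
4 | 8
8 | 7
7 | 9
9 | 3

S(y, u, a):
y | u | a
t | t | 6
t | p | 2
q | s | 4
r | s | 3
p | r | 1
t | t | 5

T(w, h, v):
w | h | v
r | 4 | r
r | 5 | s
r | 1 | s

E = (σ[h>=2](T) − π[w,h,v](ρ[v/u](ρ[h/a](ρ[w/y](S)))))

Per-node cardinality:
  T → 3
  σ[h>=2](T) → 2
  S → 6
  ρ[w/y](S) → 6
  ρ[h/a](ρ[w/y](S)) → 6
  ρ[v/u](ρ[h/a](ρ[w/y](S))) → 6
  π[w,h,v](ρ[v/u](ρ[h/a](ρ[w/y](S)))) → 6
  (σ[h>=2](T) − π[w,h,v](ρ[v/u](ρ[h/a](ρ[w/y](S))))) → 2

|E| = 2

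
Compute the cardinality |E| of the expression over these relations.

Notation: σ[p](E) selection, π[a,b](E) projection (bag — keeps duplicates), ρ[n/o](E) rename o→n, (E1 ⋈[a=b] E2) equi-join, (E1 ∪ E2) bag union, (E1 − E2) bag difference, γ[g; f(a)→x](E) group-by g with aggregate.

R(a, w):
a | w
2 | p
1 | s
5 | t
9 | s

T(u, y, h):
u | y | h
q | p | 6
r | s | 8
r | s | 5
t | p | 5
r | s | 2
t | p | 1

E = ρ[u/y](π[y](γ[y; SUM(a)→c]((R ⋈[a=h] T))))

Per-node cardinality:
  R → 4
  T → 6
  (R ⋈[a=h] T) → 4
  γ[y; SUM(a)→c]((R ⋈[a=h] T)) → 2
  π[y](γ[y; SUM(a)→c]((R ⋈[a=h] T))) → 2
  ρ[u/y](π[y](γ[y; SUM(a)→c]((R ⋈[a=h] T)))) → 2

|E| = 2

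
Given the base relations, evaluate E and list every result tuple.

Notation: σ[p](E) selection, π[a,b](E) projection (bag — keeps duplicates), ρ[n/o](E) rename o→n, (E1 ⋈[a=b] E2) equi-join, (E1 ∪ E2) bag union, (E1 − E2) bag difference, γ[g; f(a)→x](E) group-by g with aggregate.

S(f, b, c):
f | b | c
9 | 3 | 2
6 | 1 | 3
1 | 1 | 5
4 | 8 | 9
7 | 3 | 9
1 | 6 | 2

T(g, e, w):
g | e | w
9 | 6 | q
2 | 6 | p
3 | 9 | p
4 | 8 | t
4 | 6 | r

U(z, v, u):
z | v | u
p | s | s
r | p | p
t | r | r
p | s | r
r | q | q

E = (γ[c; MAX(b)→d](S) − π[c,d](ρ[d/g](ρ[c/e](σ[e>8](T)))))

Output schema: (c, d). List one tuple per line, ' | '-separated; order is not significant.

Row counts bottom-up:
  S → 6
  γ[c; MAX(b)→d](S) → 4
  T → 5
  σ[e>8](T) → 1
  ρ[c/e](σ[e>8](T)) → 1
  ρ[d/g](ρ[c/e](σ[e>8](T))) → 1
  π[c,d](ρ[d/g](ρ[c/e](σ[e>8](T)))) → 1
  (γ[c; MAX(b)→d](S) − π[c,d](ρ[d/g](ρ[c/e](σ[e>8](T))))) → 4

== RESULT ==
c | d
2 | 6
3 | 1
5 | 1
9 | 8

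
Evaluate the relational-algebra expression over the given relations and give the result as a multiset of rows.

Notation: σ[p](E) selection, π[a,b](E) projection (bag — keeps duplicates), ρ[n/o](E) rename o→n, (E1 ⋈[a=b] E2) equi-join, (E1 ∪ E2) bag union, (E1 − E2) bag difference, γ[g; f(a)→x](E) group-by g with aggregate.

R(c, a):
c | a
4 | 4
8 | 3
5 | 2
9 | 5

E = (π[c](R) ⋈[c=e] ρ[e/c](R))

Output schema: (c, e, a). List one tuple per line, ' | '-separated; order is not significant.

Row counts bottom-up:
  R → 4
  π[c](R) → 4
  R → 4
  ρ[e/c](R) → 4
  (π[c](R) ⋈[c=e] ρ[e/c](R)) → 4

== RESULT ==
c | e | a
4 | 4 | 4
5 | 5 | 2
8 | 8 | 3
9 | 9 | 5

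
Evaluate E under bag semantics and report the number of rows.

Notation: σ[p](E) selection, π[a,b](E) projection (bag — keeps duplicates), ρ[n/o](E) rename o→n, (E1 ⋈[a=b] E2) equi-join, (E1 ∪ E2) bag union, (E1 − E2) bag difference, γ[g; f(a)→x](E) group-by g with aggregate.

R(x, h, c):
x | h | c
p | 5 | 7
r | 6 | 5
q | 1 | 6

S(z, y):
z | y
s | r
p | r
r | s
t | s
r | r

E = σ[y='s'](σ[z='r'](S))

Row counts bottom-up:
  S → 5
  σ[z='r'](S) → 2
  σ[y='s'](σ[z='r'](S)) → 1

|E| = 1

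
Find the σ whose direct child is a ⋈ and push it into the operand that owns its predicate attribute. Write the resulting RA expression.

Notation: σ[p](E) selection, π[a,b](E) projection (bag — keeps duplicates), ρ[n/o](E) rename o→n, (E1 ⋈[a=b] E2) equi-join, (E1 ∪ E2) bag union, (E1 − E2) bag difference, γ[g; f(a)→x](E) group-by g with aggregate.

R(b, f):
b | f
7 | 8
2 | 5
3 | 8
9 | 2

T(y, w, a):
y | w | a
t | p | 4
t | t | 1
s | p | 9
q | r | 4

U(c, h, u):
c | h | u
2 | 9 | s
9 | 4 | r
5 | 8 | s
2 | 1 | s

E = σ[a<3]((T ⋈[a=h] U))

σ filters on a, owned by the left side.
E' = (σ[a<3](T) ⋈[a=h] U)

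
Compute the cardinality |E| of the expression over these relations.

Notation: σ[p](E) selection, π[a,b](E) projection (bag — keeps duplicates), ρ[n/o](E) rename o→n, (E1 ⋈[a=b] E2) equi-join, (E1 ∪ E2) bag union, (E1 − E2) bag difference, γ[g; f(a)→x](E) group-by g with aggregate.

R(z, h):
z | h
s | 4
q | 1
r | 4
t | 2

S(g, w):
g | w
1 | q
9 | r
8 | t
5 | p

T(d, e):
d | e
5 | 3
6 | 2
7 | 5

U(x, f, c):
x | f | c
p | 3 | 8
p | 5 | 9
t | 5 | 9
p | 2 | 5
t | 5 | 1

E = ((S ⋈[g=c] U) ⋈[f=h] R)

Subexpression sizes:
  S → 4
  U → 5
  (S ⋈[g=c] U) → 5
  R → 4
  ((S ⋈[g=c] U) ⋈[f=h] R) → 1

|E| = 1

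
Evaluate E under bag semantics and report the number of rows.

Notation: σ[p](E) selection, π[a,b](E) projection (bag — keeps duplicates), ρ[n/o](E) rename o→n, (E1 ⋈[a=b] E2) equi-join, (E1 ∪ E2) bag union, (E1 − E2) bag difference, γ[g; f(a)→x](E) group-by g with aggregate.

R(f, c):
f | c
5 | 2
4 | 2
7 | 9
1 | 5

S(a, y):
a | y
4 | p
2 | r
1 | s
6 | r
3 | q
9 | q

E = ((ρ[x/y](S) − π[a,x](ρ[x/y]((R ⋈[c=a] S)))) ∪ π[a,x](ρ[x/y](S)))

Per-node cardinality:
  S → 6
  ρ[x/y](S) → 6
  R → 4
  S → 6
  (R ⋈[c=a] S) → 3
  ρ[x/y]((R ⋈[c=a] S)) → 3
  π[a,x](ρ[x/y]((R ⋈[c=a] S))) → 3
  (ρ[x/y](S) − π[a,x](ρ[x/y]((R ⋈[c=a] S)))) → 4
  S → 6
  ρ[x/y](S) → 6
  π[a,x](ρ[x/y](S)) → 6
  ((ρ[x/y](S) − π[a,x](ρ[x/y]((R ⋈[c=a] S)))) ∪ π[a,x](ρ[x/y](S))) → 10

|E| = 10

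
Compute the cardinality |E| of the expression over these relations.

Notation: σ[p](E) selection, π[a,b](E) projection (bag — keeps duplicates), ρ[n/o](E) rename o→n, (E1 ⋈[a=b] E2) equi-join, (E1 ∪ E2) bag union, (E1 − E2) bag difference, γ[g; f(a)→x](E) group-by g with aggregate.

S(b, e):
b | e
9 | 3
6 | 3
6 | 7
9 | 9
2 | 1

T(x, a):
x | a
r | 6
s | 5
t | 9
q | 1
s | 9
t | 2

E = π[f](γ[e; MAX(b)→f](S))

Per-node cardinality:
  S → 5
  γ[e; MAX(b)→f](S) → 4
  π[f](γ[e; MAX(b)→f](S)) → 4

|E| = 4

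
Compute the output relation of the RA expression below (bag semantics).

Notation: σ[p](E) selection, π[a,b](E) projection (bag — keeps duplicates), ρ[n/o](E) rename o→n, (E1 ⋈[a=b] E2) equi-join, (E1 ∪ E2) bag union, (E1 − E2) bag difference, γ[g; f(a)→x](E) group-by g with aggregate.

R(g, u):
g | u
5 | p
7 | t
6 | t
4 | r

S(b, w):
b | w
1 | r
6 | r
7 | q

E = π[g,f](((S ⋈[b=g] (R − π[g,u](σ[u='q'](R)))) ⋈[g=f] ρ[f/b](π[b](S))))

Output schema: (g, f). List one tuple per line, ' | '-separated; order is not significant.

Per-node cardinality:
  S → 3
  R → 4
  R → 4
  σ[u='q'](R) → 0
  π[g,u](σ[u='q'](R)) → 0
  (R − π[g,u](σ[u='q'](R))) → 4
  (S ⋈[b=g] (R − π[g,u](σ[u='q'](R)))) → 2
  S → 3
  π[b](S) → 3
  ρ[f/b](π[b](S)) → 3
  ((S ⋈[b=g] (R − π[g,u](σ[u='q'](R)))) ⋈[g=f] ρ[f/b](π[b](S))) → 2
  π[g,f](((S ⋈[b=g] (R − π[g,u](σ[u='q'](R)))) ⋈[g=f] ρ[f/b](π[b](S)))) → 2

== RESULT ==
g | f
6 | 6
7 | 7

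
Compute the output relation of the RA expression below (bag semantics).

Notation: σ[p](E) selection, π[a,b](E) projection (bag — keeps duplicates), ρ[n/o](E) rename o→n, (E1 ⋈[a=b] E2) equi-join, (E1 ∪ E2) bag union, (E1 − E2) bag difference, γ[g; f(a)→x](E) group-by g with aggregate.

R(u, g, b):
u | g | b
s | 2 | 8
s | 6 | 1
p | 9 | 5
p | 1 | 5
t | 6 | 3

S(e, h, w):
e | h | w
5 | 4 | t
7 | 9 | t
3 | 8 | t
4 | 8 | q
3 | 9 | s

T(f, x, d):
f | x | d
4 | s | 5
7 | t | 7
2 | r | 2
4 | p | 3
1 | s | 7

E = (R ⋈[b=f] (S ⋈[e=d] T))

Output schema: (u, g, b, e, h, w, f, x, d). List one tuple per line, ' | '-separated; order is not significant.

Row counts bottom-up:
  R → 5
  S → 5
  T → 5
  (S ⋈[e=d] T) → 5
  (R ⋈[b=f] (S ⋈[e=d] T)) → 1

== RESULT ==
u | g | b | e | h | w | f | x | d
s | 6 | 1 | 7 | 9 | t | 1 | s | 7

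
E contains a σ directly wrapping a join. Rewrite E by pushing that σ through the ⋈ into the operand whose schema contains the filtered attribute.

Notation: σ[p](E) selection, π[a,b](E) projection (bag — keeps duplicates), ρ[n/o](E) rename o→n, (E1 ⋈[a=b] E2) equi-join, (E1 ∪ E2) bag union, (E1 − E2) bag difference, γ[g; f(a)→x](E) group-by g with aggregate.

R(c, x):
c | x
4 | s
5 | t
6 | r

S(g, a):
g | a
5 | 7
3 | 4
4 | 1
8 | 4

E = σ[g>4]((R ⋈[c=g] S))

σ filters on g, owned by the right side.
E' = (R ⋈[c=g] σ[g>4](S))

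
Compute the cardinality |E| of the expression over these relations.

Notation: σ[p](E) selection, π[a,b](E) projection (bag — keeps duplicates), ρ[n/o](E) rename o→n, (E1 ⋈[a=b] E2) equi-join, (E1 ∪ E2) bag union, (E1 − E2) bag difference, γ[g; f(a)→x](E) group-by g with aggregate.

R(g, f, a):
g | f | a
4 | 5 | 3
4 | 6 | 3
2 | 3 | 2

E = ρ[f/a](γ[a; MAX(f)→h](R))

Row counts bottom-up:
  R → 3
  γ[a; MAX(f)→h](R) → 2
  ρ[f/a](γ[a; MAX(f)→h](R)) → 2

|E| = 2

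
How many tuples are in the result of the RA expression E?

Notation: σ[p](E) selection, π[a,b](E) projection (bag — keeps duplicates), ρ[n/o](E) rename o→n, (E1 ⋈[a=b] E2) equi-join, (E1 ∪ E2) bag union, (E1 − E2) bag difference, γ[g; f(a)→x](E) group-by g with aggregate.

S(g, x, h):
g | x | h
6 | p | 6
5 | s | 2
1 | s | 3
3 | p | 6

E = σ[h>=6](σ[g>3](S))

Row counts bottom-up:
  S → 4
  σ[g>3](S) → 2
  σ[h>=6](σ[g>3](S)) → 1

|E| = 1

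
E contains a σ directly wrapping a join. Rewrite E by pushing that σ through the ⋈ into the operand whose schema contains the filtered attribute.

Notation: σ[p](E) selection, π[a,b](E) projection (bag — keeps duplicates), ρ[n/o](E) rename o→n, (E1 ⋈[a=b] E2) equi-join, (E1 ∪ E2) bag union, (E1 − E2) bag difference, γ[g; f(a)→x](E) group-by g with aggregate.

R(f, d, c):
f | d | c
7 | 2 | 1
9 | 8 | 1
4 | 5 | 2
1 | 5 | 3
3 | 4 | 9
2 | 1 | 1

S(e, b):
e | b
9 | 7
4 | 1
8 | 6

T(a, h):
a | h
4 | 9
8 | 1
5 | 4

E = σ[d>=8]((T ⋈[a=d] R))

σ filters on d, owned by the right side.
E' = (T ⋈[a=d] σ[d>=8](R))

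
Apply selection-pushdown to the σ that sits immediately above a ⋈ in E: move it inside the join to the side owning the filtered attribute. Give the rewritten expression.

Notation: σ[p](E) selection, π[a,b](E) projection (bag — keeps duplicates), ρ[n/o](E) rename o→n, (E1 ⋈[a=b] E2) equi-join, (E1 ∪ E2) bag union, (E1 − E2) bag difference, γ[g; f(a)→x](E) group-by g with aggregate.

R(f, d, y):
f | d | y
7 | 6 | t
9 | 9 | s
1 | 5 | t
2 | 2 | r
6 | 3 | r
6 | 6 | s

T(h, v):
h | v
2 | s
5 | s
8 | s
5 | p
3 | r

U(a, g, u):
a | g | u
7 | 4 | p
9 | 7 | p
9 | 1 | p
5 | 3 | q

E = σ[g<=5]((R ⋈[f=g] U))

σ filters on g, owned by the right side.
E' = (R ⋈[f=g] σ[g<=5](U))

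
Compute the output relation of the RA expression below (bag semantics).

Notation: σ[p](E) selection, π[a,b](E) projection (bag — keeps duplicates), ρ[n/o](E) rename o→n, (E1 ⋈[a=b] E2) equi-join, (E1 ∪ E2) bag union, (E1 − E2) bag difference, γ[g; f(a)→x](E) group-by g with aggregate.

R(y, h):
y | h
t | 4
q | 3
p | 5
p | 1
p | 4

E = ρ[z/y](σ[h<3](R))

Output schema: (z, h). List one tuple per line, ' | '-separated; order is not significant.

Per-node cardinality:
  R → 5
  σ[h<3](R) → 1
  ρ[z/y](σ[h<3](R)) → 1

== RESULT ==
z | h
p | 1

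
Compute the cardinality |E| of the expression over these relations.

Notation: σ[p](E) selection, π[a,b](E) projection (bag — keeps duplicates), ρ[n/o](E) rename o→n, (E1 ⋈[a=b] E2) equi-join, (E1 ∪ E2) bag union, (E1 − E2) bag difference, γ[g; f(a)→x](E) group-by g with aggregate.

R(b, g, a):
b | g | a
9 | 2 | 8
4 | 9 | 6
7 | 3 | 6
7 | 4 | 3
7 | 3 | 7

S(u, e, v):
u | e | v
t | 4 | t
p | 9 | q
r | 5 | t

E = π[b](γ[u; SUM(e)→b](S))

Per-node cardinality:
  S → 3
  γ[u; SUM(e)→b](S) → 3
  π[b](γ[u; SUM(e)→b](S)) → 3

|E| = 3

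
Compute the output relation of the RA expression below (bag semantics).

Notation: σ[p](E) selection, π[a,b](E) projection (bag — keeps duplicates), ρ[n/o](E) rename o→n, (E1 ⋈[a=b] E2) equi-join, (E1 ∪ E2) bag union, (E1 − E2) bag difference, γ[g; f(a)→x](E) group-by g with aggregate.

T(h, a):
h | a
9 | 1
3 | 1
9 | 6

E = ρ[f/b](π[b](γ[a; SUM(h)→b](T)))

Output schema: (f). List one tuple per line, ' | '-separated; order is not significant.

Row counts bottom-up:
  T → 3
  γ[a; SUM(h)→b](T) → 2
  π[b](γ[a; SUM(h)→b](T)) → 2
  ρ[f/b](π[b](γ[a; SUM(h)→b](T))) → 2

== RESULT ==
f
9
12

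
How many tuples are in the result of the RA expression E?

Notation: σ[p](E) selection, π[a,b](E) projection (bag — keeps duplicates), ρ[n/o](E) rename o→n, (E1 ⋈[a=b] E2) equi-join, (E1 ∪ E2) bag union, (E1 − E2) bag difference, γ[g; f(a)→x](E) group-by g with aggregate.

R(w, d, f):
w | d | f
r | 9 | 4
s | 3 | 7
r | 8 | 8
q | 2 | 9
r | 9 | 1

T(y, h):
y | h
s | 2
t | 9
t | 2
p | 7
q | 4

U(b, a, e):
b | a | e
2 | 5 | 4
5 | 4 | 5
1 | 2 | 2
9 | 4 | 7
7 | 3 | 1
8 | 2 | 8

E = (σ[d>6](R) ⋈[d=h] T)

Stepwise |·|:
  R → 5
  σ[d>6](R) → 3
  T → 5
  (σ[d>6](R) ⋈[d=h] T) → 2

|E| = 2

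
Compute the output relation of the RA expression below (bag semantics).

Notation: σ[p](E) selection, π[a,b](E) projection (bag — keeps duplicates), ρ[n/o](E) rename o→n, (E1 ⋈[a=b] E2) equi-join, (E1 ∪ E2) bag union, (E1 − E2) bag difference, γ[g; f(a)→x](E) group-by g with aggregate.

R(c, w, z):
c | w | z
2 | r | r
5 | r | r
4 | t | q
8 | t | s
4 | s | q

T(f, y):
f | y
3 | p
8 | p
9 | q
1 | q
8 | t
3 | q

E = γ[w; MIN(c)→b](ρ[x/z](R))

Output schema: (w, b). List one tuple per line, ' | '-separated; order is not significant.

Row counts bottom-up:
  R → 5
  ρ[x/z](R) → 5
  γ[w; MIN(c)→b](ρ[x/z](R)) → 3

== RESULT ==
w | b
r | 2
s | 4
t | 4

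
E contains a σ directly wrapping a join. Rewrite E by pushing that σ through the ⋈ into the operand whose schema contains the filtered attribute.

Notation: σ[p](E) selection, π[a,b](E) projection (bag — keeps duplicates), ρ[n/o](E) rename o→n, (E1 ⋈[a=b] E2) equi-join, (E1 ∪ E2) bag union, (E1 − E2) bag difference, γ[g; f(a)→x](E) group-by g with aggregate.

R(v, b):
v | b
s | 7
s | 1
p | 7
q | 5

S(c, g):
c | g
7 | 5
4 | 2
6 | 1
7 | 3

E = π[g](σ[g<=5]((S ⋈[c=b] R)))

σ filters on g, owned by the left side.
E' = π[g]((σ[g<=5](S) ⋈[c=b] R))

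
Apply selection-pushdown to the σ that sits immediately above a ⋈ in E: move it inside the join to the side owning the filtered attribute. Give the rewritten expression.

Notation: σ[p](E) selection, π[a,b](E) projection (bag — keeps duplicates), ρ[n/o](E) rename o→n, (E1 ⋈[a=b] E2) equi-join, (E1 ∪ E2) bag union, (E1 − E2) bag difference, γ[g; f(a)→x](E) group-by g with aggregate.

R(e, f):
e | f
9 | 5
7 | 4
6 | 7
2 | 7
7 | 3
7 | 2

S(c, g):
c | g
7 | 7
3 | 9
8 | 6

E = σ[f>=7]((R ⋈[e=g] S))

σ filters on f, owned by the left side.
E' = (σ[f>=7](R) ⋈[e=g] S)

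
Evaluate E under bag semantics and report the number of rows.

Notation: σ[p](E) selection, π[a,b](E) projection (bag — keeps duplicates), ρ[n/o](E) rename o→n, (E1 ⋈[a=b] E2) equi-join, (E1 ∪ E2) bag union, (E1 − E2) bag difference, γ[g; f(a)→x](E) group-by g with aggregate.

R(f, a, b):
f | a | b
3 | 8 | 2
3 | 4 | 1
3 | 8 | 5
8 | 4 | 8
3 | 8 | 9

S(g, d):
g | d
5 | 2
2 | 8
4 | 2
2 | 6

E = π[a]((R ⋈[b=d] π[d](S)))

Row counts bottom-up:
  R → 5
  S → 4
  π[d](S) → 4
  (R ⋈[b=d] π[d](S)) → 3
  π[a]((R ⋈[b=d] π[d](S))) → 3

|E| = 3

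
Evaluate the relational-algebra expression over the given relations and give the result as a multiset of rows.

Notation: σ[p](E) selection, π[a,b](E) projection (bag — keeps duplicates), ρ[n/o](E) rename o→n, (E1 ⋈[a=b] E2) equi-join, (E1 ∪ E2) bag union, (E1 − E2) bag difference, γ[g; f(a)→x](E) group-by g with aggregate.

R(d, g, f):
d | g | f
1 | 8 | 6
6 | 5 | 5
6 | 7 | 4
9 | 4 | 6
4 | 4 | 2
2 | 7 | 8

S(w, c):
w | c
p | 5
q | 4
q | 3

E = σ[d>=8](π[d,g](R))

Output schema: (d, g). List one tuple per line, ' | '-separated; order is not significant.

Stepwise |·|:
  R → 6
  π[d,g](R) → 6
  σ[d>=8](π[d,g](R)) → 1

== RESULT ==
d | g
9 | 4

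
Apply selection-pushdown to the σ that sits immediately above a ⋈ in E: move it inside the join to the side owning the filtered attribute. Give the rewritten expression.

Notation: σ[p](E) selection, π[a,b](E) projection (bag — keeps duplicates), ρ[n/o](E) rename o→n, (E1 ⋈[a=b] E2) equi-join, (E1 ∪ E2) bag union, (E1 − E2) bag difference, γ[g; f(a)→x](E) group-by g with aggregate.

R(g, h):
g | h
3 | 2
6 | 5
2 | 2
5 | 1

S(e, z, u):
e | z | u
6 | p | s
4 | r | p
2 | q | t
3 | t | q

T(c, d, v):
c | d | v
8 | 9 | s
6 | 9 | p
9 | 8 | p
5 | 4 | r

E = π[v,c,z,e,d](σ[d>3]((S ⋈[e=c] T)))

σ filters on d, owned by the right side.
E' = π[v,c,z,e,d]((S ⋈[e=c] σ[d>3](T)))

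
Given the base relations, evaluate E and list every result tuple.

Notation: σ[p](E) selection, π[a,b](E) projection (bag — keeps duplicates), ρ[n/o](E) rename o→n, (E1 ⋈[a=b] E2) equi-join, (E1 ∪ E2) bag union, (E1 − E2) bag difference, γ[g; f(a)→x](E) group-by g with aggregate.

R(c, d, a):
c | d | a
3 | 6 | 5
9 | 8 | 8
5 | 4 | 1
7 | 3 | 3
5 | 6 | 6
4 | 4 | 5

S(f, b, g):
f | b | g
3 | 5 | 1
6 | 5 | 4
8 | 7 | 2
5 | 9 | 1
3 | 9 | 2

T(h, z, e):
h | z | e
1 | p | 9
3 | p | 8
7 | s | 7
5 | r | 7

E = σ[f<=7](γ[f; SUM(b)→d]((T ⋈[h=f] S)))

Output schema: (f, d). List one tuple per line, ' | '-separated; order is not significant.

Subexpression sizes:
  T → 4
  S → 5
  (T ⋈[h=f] S) → 3
  γ[f; SUM(b)→d]((T ⋈[h=f] S)) → 2
  σ[f<=7](γ[f; SUM(b)→d]((T ⋈[h=f] S))) → 2

== RESULT ==
f | d
3 | 14
5 | 9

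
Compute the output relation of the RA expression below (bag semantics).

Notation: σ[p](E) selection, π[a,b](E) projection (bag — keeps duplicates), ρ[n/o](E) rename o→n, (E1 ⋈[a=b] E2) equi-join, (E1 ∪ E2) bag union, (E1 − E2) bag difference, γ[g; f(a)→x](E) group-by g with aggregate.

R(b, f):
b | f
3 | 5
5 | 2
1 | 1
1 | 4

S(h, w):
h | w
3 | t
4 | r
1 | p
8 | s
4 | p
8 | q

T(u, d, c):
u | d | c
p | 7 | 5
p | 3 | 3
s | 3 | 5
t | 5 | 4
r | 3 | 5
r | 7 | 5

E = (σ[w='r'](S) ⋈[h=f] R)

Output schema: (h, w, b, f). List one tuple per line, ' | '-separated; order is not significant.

Subexpression sizes:
  S → 6
  σ[w='r'](S) → 1
  R → 4
  (σ[w='r'](S) ⋈[h=f] R) → 1

== RESULT ==
h | w | b | f
4 | r | 1 | 4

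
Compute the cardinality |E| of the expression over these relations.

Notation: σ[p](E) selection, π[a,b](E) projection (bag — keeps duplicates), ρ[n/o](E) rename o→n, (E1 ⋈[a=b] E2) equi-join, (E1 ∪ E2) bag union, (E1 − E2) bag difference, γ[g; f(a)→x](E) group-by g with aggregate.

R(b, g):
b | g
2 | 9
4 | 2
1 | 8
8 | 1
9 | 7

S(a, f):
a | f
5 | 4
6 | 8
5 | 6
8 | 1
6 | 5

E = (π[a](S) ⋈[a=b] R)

Stepwise |·|:
  S → 5
  π[a](S) → 5
  R → 5
  (π[a](S) ⋈[a=b] R) → 1

|E| = 1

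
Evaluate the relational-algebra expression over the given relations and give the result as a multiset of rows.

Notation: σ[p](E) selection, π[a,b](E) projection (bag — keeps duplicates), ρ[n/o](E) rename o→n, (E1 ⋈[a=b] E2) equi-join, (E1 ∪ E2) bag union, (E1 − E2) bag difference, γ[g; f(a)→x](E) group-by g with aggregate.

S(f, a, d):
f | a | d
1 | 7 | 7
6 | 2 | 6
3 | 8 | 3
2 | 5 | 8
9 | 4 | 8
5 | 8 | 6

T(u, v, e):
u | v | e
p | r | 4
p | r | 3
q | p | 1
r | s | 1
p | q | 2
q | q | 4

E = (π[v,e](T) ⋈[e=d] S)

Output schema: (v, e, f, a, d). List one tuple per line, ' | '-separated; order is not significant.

Stepwise |·|:
  T → 6
  π[v,e](T) → 6
  S → 6
  (π[v,e](T) ⋈[e=d] S) → 1

== RESULT ==
v | e | f | a | d
r | 3 | 3 | 8 | 3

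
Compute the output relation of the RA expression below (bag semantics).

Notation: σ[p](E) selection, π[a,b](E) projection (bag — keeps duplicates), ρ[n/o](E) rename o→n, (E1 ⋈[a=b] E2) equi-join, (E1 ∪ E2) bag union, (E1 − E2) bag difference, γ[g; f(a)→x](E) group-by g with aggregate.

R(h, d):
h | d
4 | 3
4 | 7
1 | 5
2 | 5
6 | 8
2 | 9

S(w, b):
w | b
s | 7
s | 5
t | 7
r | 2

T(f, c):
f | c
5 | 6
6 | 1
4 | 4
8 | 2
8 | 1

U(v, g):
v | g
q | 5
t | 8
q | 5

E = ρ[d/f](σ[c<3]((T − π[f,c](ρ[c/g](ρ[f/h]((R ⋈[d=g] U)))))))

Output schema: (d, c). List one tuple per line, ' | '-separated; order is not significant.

Subexpression sizes:
  T → 5
  R → 6
  U → 3
  (R ⋈[d=g] U) → 5
  ρ[f/h]((R ⋈[d=g] U)) → 5
  ρ[c/g](ρ[f/h]((R ⋈[d=g] U))) → 5
  π[f,c](ρ[c/g](ρ[f/h]((R ⋈[d=g] U)))) → 5
  (T − π[f,c](ρ[c/g](ρ[f/h]((R ⋈[d=g] U))))) → 5
  σ[c<3]((T − π[f,c](ρ[c/g](ρ[f/h]((R ⋈[d=g] U)))))) → 3
  ρ[d/f](σ[c<3]((T − π[f,c](ρ[c/g](ρ[f/h]((R ⋈[d=g] U))))))) → 3

== RESULT ==
d | c
6 | 1
8 | 1
8 | 2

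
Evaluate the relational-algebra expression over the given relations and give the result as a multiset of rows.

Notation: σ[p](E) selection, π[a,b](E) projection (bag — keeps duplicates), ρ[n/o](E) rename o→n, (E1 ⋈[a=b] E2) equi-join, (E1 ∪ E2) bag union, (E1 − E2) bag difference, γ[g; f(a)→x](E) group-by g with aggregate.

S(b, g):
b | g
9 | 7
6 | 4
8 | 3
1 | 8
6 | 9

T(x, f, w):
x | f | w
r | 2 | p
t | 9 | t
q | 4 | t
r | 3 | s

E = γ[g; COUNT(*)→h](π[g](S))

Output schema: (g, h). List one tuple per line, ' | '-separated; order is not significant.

Subexpression sizes:
  S → 5
  π[g](S) → 5
  γ[g; COUNT(*)→h](π[g](S)) → 5

== RESULT ==
g | h
3 | 1
4 | 1
7 | 1
8 | 1
9 | 1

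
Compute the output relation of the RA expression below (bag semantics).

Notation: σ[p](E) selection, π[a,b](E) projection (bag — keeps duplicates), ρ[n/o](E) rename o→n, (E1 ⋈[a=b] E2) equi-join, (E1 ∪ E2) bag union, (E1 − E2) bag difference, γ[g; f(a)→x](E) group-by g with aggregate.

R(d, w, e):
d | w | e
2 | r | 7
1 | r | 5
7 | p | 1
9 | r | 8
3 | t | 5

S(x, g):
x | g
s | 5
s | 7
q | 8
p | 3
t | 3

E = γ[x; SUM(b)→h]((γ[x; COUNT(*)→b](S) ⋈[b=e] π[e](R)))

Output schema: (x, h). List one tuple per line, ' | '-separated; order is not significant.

Stepwise |·|:
  S → 5
  γ[x; COUNT(*)→b](S) → 4
  R → 5
  π[e](R) → 5
  (γ[x; COUNT(*)→b](S) ⋈[b=e] π[e](R)) → 3
  γ[x; SUM(b)→h]((γ[x; COUNT(*)→b](S) ⋈[b=e] π[e](R))) → 3

== RESULT ==
x | h
p | 1
q | 1
t | 1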